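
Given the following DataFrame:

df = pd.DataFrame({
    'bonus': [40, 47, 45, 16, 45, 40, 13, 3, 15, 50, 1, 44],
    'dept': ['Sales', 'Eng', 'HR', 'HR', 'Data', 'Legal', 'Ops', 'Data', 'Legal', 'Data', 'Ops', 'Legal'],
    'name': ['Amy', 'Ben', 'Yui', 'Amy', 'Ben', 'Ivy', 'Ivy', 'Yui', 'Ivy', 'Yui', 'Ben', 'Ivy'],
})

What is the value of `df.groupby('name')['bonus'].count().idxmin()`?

group by name, count of bonus:
name
Amy    2
Ben    3
Ivy    4
Yui    3
Name: bonus, dtype: int64
Then the label with the smallest value: Amy

Amy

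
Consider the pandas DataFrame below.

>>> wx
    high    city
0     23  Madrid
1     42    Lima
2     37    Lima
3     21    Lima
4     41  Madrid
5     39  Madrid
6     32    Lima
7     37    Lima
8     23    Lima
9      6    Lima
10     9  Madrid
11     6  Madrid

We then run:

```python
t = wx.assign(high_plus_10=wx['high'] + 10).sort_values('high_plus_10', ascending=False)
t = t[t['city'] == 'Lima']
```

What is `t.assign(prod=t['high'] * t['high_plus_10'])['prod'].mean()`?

1216.0

add column high_plus_10 = wx['high'] + 10:
    high    city  high_plus_10
0     23  Madrid            33
1     42    Lima            52
2     37    Lima            47
3     21    Lima            31
4     41  Madrid            51
5     39  Madrid            49
6     32    Lima            42
7     37    Lima            47
8     23    Lima            33
9      6    Lima            16
10     9  Madrid            19
11     6  Madrid            16
sort by high_plus_10 descending:
    high    city  high_plus_10
1     42    Lima            52
4     41  Madrid            51
5     39  Madrid            49
2     37    Lima            47
7     37    Lima            47
6     32    Lima            42
0     23  Madrid            33
8     23    Lima            33
3     21    Lima            31
10     9  Madrid            19
9      6    Lima            16
11     6  Madrid            16
filter rows where city == 'Lima':
   high  city  high_plus_10
1    42  Lima            52
2    37  Lima            47
7    37  Lima            47
6    32  Lima            42
8    23  Lima            33
3    21  Lima            31
9     6  Lima            16
add column prod = t['high'] * t['high_plus_10']:
   high  city  high_plus_10  prod
1    42  Lima            52  2184
2    37  Lima            47  1739
7    37  Lima            47  1739
6    32  Lima            42  1344
8    23  Lima            33   759
3    21  Lima            31   651
9     6  Lima            16    96
Taking the mean of column 'prod' gives 1216.0.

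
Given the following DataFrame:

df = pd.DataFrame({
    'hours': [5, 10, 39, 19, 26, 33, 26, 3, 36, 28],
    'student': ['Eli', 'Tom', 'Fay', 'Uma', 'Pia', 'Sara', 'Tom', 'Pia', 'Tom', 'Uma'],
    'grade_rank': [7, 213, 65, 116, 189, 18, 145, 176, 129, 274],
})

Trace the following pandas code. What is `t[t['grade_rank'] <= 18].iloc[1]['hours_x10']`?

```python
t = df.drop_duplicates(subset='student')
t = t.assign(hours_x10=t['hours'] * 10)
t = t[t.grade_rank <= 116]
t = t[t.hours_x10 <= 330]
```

330

drop duplicate student (keep=first):
   hours student  grade_rank
0      5     Eli           7
1     10     Tom         213
2     39     Fay          65
3     19     Uma         116
4     26     Pia         189
5     33    Sara          18
add column hours_x10 = t['hours'] * 10:
   hours student  grade_rank  hours_x10
0      5     Eli           7         50
1     10     Tom         213        100
2     39     Fay          65        390
3     19     Uma         116        190
4     26     Pia         189        260
5     33    Sara          18        330
filter rows where grade_rank <= 116:
   hours student  grade_rank  hours_x10
0      5     Eli           7         50
2     39     Fay          65        390
3     19     Uma         116        190
5     33    Sara          18        330
filter rows where hours_x10 <= 330:
   hours student  grade_rank  hours_x10
0      5     Eli           7         50
3     19     Uma         116        190
5     33    Sara          18        330
filter rows where grade_rank <= 18:
   hours student  grade_rank  hours_x10
0      5     Eli           7         50
5     33    Sara          18        330
The value at position 1, column 'hours_x10' is 330.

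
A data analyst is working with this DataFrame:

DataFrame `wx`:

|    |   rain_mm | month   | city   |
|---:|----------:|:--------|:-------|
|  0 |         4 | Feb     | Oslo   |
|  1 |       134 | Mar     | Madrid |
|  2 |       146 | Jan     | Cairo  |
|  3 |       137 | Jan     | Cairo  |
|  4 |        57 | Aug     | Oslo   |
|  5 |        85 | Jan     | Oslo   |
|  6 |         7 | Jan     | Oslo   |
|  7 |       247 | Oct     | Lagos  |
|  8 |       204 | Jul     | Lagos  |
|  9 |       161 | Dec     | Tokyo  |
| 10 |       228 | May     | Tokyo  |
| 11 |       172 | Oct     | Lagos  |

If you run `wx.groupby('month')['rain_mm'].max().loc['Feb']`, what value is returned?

group by month, max of rain_mm:
month
Aug     57
Dec    161
Feb      4
Jan    146
Jul    204
Mar    134
May    228
Oct    247
Name: rain_mm, dtype: int64

4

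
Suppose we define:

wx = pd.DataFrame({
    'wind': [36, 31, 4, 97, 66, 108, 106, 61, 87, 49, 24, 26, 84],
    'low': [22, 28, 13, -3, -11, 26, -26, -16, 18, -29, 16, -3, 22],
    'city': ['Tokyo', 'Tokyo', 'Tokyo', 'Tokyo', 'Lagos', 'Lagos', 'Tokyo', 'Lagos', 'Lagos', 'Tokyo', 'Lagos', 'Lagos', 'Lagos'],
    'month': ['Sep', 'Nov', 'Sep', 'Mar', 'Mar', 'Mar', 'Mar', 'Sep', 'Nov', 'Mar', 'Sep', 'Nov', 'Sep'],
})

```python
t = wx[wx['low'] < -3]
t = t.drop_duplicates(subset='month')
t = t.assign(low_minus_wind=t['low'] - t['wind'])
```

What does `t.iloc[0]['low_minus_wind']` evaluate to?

-77

filter rows where low < -3:
   wind  low   city month
4    66  -11  Lagos   Mar
6   106  -26  Tokyo   Mar
7    61  -16  Lagos   Sep
9    49  -29  Tokyo   Mar
drop duplicate month (keep=first):
   wind  low   city month
4    66  -11  Lagos   Mar
7    61  -16  Lagos   Sep
add column low_minus_wind = t['low'] - t['wind']:
   wind  low   city month  low_minus_wind
4    66  -11  Lagos   Mar             -77
7    61  -16  Lagos   Sep             -77
So iloc[0]['low_minus_wind'] = -77.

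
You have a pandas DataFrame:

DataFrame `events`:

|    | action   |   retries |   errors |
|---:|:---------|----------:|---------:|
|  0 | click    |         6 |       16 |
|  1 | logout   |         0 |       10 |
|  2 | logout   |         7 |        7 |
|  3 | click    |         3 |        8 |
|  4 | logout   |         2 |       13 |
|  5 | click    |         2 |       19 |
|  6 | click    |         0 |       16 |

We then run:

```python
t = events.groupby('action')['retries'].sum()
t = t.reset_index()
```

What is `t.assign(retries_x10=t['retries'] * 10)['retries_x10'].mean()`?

group by action, sum of retries:
action
click     11
logout     9
Name: retries, dtype: int64
reset_index():
   action  retries
0   click       11
1  logout        9
add column retries_x10 = t['retries'] * 10:
   action  retries  retries_x10
0   click       11          110
1  logout        9           90
mean of column 'retries_x10' → 100.0

100.0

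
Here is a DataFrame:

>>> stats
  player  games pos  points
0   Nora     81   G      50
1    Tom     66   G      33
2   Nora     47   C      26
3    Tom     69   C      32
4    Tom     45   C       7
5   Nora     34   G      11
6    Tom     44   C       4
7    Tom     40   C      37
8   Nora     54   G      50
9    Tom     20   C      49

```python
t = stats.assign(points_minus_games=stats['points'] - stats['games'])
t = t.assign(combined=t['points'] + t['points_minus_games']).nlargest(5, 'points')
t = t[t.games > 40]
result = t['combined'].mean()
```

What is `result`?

21.6666666667

add column points_minus_games = stats['points'] - stats['games']:
  player  games pos  points  points_minus_games
0   Nora     81   G      50                 -31
1    Tom     66   G      33                 -33
2   Nora     47   C      26                 -21
3    Tom     69   C      32                 -37
4    Tom     45   C       7                 -38
5   Nora     34   G      11                 -23
6    Tom     44   C       4                 -40
7    Tom     40   C      37                  -3
8   Nora     54   G      50                  -4
9    Tom     20   C      49                  29
add column combined = t['points'] + t['points_minus_games']:
  player  games pos  points  points_minus_games  combined
0   Nora     81   G      50                 -31        19
1    Tom     66   G      33                 -33         0
2   Nora     47   C      26                 -21         5
3    Tom     69   C      32                 -37        -5
4    Tom     45   C       7                 -38       -31
5   Nora     34   G      11                 -23       -12
6    Tom     44   C       4                 -40       -36
7    Tom     40   C      37                  -3        34
8   Nora     54   G      50                  -4        46
9    Tom     20   C      49                  29        78
take 5 rows with largest points:
  player  games pos  points  points_minus_games  combined
0   Nora     81   G      50                 -31        19
8   Nora     54   G      50                  -4        46
9    Tom     20   C      49                  29        78
7    Tom     40   C      37                  -3        34
1    Tom     66   G      33                 -33         0
filter rows where games > 40:
  player  games pos  points  points_minus_games  combined
0   Nora     81   G      50                 -31        19
8   Nora     54   G      50                  -4        46
1    Tom     66   G      33                 -33         0
The mean of column 'combined' is 21.6666666667.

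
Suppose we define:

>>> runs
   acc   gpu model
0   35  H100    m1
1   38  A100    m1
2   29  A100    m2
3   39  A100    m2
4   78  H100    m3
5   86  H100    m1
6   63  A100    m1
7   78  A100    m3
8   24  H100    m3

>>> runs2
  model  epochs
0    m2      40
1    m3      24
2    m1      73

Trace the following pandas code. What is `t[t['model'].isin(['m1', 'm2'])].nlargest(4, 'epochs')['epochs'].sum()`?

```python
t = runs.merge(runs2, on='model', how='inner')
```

292

merge on 'model' (how='inner') → 9 rows:
   acc   gpu model  epochs
0   35  H100    m1      73
1   38  A100    m1      73
2   29  A100    m2      40
3   39  A100    m2      40
4   78  H100    m3      24
5   86  H100    m1      73
6   63  A100    m1      73
7   78  A100    m3      24
8   24  H100    m3      24
filter rows where model in ['m1', 'm2']:
   acc   gpu model  epochs
0   35  H100    m1      73
1   38  A100    m1      73
2   29  A100    m2      40
3   39  A100    m2      40
5   86  H100    m1      73
6   63  A100    m1      73
take 4 rows with largest epochs:
   acc   gpu model  epochs
0   35  H100    m1      73
1   38  A100    m1      73
5   86  H100    m1      73
6   63  A100    m1      73
Then the sum of column 'epochs': 292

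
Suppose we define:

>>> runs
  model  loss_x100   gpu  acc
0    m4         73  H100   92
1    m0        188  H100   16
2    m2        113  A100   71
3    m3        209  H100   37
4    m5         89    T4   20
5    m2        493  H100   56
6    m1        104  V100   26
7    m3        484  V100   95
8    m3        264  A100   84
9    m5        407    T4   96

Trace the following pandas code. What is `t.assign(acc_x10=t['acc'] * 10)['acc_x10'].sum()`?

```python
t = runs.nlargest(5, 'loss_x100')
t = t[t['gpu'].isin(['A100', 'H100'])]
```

take 5 rows with largest loss_x100:
  model  loss_x100   gpu  acc
5    m2        493  H100   56
7    m3        484  V100   95
9    m5        407    T4   96
8    m3        264  A100   84
3    m3        209  H100   37
filter rows where gpu in ['A100', 'H100']:
  model  loss_x100   gpu  acc
5    m2        493  H100   56
8    m3        264  A100   84
3    m3        209  H100   37
add column acc_x10 = t['acc'] * 10:
  model  loss_x100   gpu  acc  acc_x10
5    m2        493  H100   56      560
8    m3        264  A100   84      840
3    m3        209  H100   37      370
Taking the sum of column 'acc_x10' gives 1770.

1770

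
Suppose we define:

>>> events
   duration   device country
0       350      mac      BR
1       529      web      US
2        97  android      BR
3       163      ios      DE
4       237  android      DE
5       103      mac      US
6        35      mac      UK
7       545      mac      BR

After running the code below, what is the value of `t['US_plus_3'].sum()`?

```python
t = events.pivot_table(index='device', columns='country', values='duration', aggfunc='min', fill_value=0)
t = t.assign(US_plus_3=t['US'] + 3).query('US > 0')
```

pivot: rows=device, cols=country, min(duration):
country   BR   DE  UK   US
device                    
android   97  237   0    0
ios        0  163   0    0
mac      350    0  35  103
web        0    0   0  529
add column US_plus_3 = t['US'] + 3:
country   BR   DE  UK   US  US_plus_3
device                               
android   97  237   0    0          3
ios        0  163   0    0          3
mac      350    0  35  103        106
web        0    0   0  529        532
filter rows where US > 0:
country   BR  DE  UK   US  US_plus_3
device                              
mac      350   0  35  103        106
web        0   0   0  529        532
Taking the sum of column 'US_plus_3' gives 638.

638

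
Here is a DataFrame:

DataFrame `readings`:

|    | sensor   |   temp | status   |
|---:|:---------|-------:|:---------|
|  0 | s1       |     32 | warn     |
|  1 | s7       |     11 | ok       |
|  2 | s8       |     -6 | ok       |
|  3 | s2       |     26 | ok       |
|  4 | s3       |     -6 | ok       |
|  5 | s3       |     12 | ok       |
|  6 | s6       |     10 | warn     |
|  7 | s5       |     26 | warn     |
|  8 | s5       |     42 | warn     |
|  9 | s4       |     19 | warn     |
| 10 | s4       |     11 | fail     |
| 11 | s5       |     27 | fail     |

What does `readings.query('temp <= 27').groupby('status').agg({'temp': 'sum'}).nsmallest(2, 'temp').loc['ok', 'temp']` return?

37

filter rows where temp <= 27:
   sensor  temp status
1      s7    11     ok
2      s8    -6     ok
3      s2    26     ok
4      s3    -6     ok
5      s3    12     ok
6      s6    10   warn
7      s5    26   warn
9      s4    19   warn
10     s4    11   fail
11     s5    27   fail
group by status, sum of temp:
        temp
status      
fail      38
ok        37
warn      55
take 2 rows with smallest temp:
        temp
status      
ok        37
fail      38
Hence 37.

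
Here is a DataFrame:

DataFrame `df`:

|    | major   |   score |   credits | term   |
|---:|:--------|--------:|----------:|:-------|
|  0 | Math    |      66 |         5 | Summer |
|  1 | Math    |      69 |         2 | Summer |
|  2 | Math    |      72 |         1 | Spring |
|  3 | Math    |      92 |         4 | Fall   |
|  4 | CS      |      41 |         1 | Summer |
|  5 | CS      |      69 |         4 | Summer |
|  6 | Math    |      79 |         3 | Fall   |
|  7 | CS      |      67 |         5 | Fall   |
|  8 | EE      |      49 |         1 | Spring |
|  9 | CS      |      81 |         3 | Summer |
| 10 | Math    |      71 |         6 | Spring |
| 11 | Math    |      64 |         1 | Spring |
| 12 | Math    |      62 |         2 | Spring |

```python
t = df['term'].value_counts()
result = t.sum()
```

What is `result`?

value_counts of term:
term
Summer    5
Spring    5
Fall      3
Name: count, dtype: int64
Reading off the sum of the resulting series, we get 13.

13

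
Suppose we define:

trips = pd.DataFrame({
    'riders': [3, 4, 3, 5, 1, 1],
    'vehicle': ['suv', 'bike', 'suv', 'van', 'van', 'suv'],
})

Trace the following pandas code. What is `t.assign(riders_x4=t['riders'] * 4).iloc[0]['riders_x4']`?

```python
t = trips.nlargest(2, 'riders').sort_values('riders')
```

16

take 2 rows with largest riders:
   riders vehicle
3       5     van
1       4    bike
sort by riders:
   riders vehicle
1       4    bike
3       5     van
add column riders_x4 = t['riders'] * 4:
   riders vehicle  riders_x4
1       4    bike         16
3       5     van         20
Reading off the value at position 0, column 'riders_x4', we get 16.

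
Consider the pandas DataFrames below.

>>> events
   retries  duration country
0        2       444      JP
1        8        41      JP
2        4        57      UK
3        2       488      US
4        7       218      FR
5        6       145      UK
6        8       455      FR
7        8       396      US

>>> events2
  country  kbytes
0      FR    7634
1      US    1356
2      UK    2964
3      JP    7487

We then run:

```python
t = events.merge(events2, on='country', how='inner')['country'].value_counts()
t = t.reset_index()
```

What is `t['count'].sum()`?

8

merge on 'country' (how='inner') → 8 rows:
   retries  duration country  kbytes
0        2       444      JP    7487
1        8        41      JP    7487
2        4        57      UK    2964
3        2       488      US    1356
4        7       218      FR    7634
5        6       145      UK    2964
6        8       455      FR    7634
7        8       396      US    1356
value_counts of country:
country
JP    2
UK    2
US    2
FR    2
Name: count, dtype: int64
reset_index():
  country  count
0      JP      2
1      UK      2
2      US      2
3      FR      2
The sum of column 'count' is 8.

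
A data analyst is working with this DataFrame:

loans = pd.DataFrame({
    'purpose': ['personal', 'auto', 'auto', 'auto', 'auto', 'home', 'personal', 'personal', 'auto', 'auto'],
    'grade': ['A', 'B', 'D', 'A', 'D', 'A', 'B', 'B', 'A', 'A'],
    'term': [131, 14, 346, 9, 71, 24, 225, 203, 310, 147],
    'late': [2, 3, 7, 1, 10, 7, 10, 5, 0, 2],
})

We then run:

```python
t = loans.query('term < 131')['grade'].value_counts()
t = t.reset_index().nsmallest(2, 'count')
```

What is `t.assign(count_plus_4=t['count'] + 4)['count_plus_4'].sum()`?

10

filter rows where term < 131:
  purpose grade  term  late
1    auto     B    14     3
3    auto     A     9     1
4    auto     D    71    10
5    home     A    24     7
value_counts of grade:
grade
A    2
B    1
D    1
Name: count, dtype: int64
reset_index():
  grade  count
0     A      2
1     B      1
2     D      1
take 2 rows with smallest count:
  grade  count
1     B      1
2     D      1
add column count_plus_4 = t['count'] + 4:
  grade  count  count_plus_4
1     B      1             5
2     D      1             5
Taking the sum of column 'count_plus_4' gives 10.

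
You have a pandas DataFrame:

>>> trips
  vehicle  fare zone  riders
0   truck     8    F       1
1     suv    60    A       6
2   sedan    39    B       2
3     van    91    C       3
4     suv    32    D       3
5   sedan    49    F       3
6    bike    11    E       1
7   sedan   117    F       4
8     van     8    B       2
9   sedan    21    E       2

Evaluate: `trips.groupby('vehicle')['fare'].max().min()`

8

group by vehicle, max of fare:
vehicle
bike      11
sedan    117
suv       60
truck      8
van       91
Name: fare, dtype: int64
Finally, min of the resulting series = 8.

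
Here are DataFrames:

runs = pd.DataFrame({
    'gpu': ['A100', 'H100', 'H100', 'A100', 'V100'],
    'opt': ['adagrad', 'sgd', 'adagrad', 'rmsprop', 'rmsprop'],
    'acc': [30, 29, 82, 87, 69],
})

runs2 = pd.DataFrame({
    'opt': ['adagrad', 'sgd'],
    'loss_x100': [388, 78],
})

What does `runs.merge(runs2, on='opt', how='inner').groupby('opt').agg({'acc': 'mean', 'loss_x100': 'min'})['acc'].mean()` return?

merge on 'opt' (how='inner') → 3 rows:
    gpu      opt  acc  loss_x100
0  A100  adagrad   30        388
1  H100      sgd   29         78
2  H100  adagrad   82        388
group by opt: mean(acc), min(loss_x100):
          acc  loss_x100
opt                     
adagrad  56.0        388
sgd      29.0         78
The mean of column 'acc' is 42.5.

42.5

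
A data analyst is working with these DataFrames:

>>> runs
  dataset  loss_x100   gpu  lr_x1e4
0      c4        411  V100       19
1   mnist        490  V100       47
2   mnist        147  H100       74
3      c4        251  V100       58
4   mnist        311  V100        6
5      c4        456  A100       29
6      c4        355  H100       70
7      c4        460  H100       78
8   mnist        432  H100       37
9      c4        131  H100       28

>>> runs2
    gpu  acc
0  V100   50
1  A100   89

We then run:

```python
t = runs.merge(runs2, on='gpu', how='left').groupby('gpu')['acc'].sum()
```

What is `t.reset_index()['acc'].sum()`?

merge on 'gpu' (how='left') → 10 rows:
  dataset  loss_x100   gpu  lr_x1e4   acc
0      c4        411  V100       19  50.0
1   mnist        490  V100       47  50.0
2   mnist        147  H100       74   NaN
3      c4        251  V100       58  50.0
4   mnist        311  V100        6  50.0
5      c4        456  A100       29  89.0
6      c4        355  H100       70   NaN
7      c4        460  H100       78   NaN
8   mnist        432  H100       37   NaN
9      c4        131  H100       28   NaN
group by gpu, sum of acc:
gpu
A100     89.0
H100      0.0
V100    200.0
Name: acc, dtype: float64
reset_index():
    gpu    acc
0  A100   89.0
1  H100    0.0
2  V100  200.0
Reading off the sum of column 'acc', we get 289.0.

289.0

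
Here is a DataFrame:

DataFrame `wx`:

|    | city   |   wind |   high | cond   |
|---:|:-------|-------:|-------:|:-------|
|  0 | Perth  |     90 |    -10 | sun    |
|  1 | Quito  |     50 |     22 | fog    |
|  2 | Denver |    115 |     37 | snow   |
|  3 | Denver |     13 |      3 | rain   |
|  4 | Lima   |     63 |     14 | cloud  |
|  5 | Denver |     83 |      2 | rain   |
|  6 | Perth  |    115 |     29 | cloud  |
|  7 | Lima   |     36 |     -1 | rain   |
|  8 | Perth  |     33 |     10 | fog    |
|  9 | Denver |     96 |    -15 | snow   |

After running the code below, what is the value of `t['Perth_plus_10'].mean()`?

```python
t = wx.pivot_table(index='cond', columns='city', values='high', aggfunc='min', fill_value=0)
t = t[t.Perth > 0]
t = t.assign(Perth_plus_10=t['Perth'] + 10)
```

29.5

pivot: rows=cond, cols=city, min(high):
city   Denver  Lima  Perth  Quito
cond                             
cloud       0    14     29      0
fog         0     0     10     22
rain        2    -1      0      0
snow      -15     0      0      0
sun         0     0    -10      0
filter rows where Perth > 0:
city   Denver  Lima  Perth  Quito
cond                             
cloud       0    14     29      0
fog         0     0     10     22
add column Perth_plus_10 = t['Perth'] + 10:
city   Denver  Lima  Perth  Quito  Perth_plus_10
cond                                            
cloud       0    14     29      0             39
fog         0     0     10     22             20
So mean() = 29.5.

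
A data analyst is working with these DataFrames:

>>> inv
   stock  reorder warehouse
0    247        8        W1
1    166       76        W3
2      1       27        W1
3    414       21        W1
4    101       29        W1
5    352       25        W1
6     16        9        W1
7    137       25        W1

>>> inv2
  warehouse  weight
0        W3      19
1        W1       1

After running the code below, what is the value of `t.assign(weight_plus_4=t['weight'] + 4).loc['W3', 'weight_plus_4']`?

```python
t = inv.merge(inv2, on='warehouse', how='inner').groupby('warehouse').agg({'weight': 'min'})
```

23

merge on 'warehouse' (how='inner') → 8 rows:
   stock  reorder warehouse  weight
0    247        8        W1       1
1    166       76        W3      19
2      1       27        W1       1
3    414       21        W1       1
4    101       29        W1       1
5    352       25        W1       1
6     16        9        W1       1
7    137       25        W1       1
group by warehouse, min of weight:
           weight
warehouse        
W1              1
W3             19
add column weight_plus_4 = t['weight'] + 4:
           weight  weight_plus_4
warehouse                       
W1              1              5
W3             19             23
Reading off the value at row 'W3', column 'weight_plus_4', we get 23.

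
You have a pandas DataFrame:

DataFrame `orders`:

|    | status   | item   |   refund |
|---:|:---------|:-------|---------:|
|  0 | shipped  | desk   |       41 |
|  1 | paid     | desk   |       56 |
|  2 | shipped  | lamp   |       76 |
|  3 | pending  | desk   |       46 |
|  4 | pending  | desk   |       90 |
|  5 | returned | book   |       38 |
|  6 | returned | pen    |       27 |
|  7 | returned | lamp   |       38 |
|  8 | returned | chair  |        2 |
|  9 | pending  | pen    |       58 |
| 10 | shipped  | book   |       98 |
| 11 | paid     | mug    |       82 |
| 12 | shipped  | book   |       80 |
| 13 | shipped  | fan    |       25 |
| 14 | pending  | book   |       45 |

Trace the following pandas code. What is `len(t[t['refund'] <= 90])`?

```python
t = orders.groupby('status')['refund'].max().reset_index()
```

3

group by status, max of refund:
status
paid        82
pending     90
returned    38
shipped     98
Name: refund, dtype: int64
reset_index():
     status  refund
0      paid      82
1   pending      90
2  returned      38
3   shipped      98
filter rows where refund <= 90:
     status  refund
0      paid      82
1   pending      90
2  returned      38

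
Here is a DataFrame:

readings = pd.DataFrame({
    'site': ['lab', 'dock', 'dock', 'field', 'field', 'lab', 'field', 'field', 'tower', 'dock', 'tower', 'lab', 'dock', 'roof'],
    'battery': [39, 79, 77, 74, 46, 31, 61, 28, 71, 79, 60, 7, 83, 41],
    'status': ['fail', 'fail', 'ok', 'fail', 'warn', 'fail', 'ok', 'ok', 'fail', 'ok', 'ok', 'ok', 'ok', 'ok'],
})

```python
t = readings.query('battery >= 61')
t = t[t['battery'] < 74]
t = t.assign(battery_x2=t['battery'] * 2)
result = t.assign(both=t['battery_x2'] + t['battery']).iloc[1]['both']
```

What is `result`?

213

filter rows where battery >= 61:
     site  battery status
1    dock       79   fail
2    dock       77     ok
3   field       74   fail
6   field       61     ok
8   tower       71   fail
9    dock       79     ok
12   dock       83     ok
filter rows where battery < 74:
    site  battery status
6  field       61     ok
8  tower       71   fail
add column battery_x2 = t['battery'] * 2:
    site  battery status  battery_x2
6  field       61     ok         122
8  tower       71   fail         142
add column both = t['battery_x2'] + t['battery']:
    site  battery status  battery_x2  both
6  field       61     ok         122   183
8  tower       71   fail         142   213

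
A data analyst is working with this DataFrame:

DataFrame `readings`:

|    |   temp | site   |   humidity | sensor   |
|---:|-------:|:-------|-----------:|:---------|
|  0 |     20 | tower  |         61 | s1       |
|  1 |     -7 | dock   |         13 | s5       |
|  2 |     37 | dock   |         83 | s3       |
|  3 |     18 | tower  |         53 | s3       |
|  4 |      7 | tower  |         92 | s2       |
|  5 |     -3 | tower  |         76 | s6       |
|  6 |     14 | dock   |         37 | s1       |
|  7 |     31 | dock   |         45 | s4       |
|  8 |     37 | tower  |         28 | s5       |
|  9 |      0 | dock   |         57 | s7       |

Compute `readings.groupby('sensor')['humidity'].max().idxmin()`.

group by sensor, max of humidity:
sensor
s1    61
s2    92
s3    83
s4    45
s5    28
s6    76
s7    57
Name: humidity, dtype: int64

s5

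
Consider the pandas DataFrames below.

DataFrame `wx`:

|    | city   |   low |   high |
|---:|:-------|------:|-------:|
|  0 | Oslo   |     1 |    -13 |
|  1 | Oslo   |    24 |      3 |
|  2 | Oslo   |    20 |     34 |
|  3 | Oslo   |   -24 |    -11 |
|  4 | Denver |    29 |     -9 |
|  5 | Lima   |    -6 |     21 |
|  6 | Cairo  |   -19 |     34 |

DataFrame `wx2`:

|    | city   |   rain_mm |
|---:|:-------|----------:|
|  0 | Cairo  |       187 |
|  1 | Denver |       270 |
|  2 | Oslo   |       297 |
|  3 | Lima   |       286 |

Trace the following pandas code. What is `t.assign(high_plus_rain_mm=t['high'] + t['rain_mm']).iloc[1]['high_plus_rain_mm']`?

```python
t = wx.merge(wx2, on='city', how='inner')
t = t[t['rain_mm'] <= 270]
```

merge on 'city' (how='inner') → 7 rows:
     city  low  high  rain_mm
0    Oslo    1   -13      297
1    Oslo   24     3      297
2    Oslo   20    34      297
3    Oslo  -24   -11      297
4  Denver   29    -9      270
5    Lima   -6    21      286
6   Cairo  -19    34      187
filter rows where rain_mm <= 270:
     city  low  high  rain_mm
4  Denver   29    -9      270
6   Cairo  -19    34      187
add column high_plus_rain_mm = t['high'] + t['rain_mm']:
     city  low  high  rain_mm  high_plus_rain_mm
4  Denver   29    -9      270                261
6   Cairo  -19    34      187                221
The value at position 1, column 'high_plus_rain_mm' is 221.

221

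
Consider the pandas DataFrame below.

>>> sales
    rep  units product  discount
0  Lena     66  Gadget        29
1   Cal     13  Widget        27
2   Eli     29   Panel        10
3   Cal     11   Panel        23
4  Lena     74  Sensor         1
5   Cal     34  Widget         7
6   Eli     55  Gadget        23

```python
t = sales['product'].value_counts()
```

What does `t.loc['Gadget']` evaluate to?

value_counts of product:
product
Gadget    2
Widget    2
Panel     2
Sensor    1
Name: count, dtype: int64
value at index 'Gadget' → 2

2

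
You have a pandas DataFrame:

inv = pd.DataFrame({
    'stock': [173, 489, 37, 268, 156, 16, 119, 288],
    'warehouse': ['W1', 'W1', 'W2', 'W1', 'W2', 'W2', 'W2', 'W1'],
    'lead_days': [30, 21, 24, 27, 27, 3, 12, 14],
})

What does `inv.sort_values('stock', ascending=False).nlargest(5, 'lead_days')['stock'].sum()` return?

sort by stock descending:
   stock warehouse  lead_days
1    489        W1         21
7    288        W1         14
3    268        W1         27
0    173        W1         30
4    156        W2         27
6    119        W2         12
2     37        W2         24
5     16        W2          3
take 5 rows with largest lead_days:
   stock warehouse  lead_days
0    173        W1         30
3    268        W1         27
4    156        W2         27
2     37        W2         24
1    489        W1         21
The sum of column 'stock' is 1123.

1123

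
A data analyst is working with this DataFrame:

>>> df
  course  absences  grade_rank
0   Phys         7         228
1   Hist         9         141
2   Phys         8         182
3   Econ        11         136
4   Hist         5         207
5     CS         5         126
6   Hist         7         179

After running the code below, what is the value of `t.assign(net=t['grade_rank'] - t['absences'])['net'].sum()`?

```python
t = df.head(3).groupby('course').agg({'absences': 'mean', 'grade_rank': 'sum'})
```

534.5

take first 3 rows:
  course  absences  grade_rank
0   Phys         7         228
1   Hist         9         141
2   Phys         8         182
group by course: mean(absences), sum(grade_rank):
        absences  grade_rank
course                      
Hist         9.0         141
Phys         7.5         410
add column net = t['grade_rank'] - t['absences']:
        absences  grade_rank    net
course                             
Hist         9.0         141  132.0
Phys         7.5         410  402.5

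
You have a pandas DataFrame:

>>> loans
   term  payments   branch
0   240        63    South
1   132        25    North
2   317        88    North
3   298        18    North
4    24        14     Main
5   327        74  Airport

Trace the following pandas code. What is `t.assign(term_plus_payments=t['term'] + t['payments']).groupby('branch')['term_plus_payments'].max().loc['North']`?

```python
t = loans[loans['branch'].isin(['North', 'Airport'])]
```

filter rows where branch in ['North', 'Airport']:
   term  payments   branch
1   132        25    North
2   317        88    North
3   298        18    North
5   327        74  Airport
add column term_plus_payments = t['term'] + t['payments']:
   term  payments   branch  term_plus_payments
1   132        25    North                 157
2   317        88    North                 405
3   298        18    North                 316
5   327        74  Airport                 401
group by branch, max of term_plus_payments:
branch
Airport    401
North      405
Name: term_plus_payments, dtype: int64
Hence 405.

405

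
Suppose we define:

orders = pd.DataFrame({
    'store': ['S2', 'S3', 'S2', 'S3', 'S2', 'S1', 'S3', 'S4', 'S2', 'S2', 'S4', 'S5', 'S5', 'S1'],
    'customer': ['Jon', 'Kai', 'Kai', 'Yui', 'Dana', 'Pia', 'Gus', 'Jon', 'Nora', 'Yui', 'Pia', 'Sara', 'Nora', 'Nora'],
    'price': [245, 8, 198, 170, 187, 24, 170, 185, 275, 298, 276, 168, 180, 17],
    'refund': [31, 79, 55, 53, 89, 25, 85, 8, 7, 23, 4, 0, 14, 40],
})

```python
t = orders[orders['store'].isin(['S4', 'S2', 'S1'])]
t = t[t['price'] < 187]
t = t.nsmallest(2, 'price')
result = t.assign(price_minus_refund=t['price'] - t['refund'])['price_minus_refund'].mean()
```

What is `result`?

filter rows where store in ['S4', 'S2', 'S1']:
   store customer  price  refund
0     S2      Jon    245      31
2     S2      Kai    198      55
4     S2     Dana    187      89
5     S1      Pia     24      25
7     S4      Jon    185       8
8     S2     Nora    275       7
9     S2      Yui    298      23
10    S4      Pia    276       4
13    S1     Nora     17      40
filter rows where price < 187:
   store customer  price  refund
5     S1      Pia     24      25
7     S4      Jon    185       8
13    S1     Nora     17      40
take 2 rows with smallest price:
   store customer  price  refund
13    S1     Nora     17      40
5     S1      Pia     24      25
add column price_minus_refund = t['price'] - t['refund']:
   store customer  price  refund  price_minus_refund
13    S1     Nora     17      40                 -23
5     S1      Pia     24      25                  -1

-12.0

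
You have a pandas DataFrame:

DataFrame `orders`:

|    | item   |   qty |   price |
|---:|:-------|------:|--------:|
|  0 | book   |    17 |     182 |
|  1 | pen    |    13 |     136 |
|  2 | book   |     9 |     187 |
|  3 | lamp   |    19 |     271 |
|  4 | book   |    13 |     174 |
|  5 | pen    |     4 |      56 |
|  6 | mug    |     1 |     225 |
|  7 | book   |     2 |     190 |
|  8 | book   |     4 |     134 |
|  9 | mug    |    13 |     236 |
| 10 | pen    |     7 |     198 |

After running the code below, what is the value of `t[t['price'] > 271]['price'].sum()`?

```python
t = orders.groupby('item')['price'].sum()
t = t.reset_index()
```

1718

group by item, sum of price:
item
book    867
lamp    271
mug     461
pen     390
Name: price, dtype: int64
reset_index():
   item  price
0  book    867
1  lamp    271
2   mug    461
3   pen    390
filter rows where price > 271:
   item  price
0  book    867
2   mug    461
3   pen    390
Then the sum of column 'price': 1718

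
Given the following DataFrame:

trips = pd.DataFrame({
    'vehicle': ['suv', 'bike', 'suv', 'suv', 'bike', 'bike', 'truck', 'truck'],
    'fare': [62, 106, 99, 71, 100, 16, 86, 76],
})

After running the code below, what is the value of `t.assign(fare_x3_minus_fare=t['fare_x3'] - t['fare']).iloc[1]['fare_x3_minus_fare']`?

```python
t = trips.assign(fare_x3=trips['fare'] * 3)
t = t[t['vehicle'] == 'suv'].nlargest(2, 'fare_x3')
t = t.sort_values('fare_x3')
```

198

add column fare_x3 = trips['fare'] * 3:
  vehicle  fare  fare_x3
0     suv    62      186
1    bike   106      318
2     suv    99      297
3     suv    71      213
4    bike   100      300
5    bike    16       48
6   truck    86      258
7   truck    76      228
filter rows where vehicle == 'suv':
  vehicle  fare  fare_x3
0     suv    62      186
2     suv    99      297
3     suv    71      213
take 2 rows with largest fare_x3:
  vehicle  fare  fare_x3
2     suv    99      297
3     suv    71      213
sort by fare_x3:
  vehicle  fare  fare_x3
3     suv    71      213
2     suv    99      297
add column fare_x3_minus_fare = t['fare_x3'] - t['fare']:
  vehicle  fare  fare_x3  fare_x3_minus_fare
3     suv    71      213                 142
2     suv    99      297                 198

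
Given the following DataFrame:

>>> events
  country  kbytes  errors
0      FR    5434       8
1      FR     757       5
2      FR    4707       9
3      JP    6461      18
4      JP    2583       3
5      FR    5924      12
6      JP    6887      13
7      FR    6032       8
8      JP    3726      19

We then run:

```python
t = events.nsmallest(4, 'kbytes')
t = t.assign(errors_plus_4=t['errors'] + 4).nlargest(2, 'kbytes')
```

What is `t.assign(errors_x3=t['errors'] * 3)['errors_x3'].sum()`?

take 4 rows with smallest kbytes:
  country  kbytes  errors
1      FR     757       5
4      JP    2583       3
8      JP    3726      19
2      FR    4707       9
add column errors_plus_4 = t['errors'] + 4:
  country  kbytes  errors  errors_plus_4
1      FR     757       5              9
4      JP    2583       3              7
8      JP    3726      19             23
2      FR    4707       9             13
take 2 rows with largest kbytes:
  country  kbytes  errors  errors_plus_4
2      FR    4707       9             13
8      JP    3726      19             23
add column errors_x3 = t['errors'] * 3:
  country  kbytes  errors  errors_plus_4  errors_x3
2      FR    4707       9             13         27
8      JP    3726      19             23         57
Finally, sum of column 'errors_x3' = 84.

84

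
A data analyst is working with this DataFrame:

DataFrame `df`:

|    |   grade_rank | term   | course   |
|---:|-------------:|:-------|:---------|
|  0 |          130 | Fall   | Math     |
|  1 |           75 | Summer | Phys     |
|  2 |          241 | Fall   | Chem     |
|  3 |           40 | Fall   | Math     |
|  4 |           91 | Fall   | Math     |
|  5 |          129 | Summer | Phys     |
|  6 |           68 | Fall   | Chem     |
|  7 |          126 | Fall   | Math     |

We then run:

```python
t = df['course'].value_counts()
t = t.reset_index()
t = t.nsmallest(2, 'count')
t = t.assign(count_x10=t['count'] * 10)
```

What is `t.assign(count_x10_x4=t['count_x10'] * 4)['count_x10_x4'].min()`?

80

value_counts of course:
course
Math    4
Phys    2
Chem    2
Name: count, dtype: int64
reset_index():
  course  count
0   Math      4
1   Phys      2
2   Chem      2
take 2 rows with smallest count:
  course  count
1   Phys      2
2   Chem      2
add column count_x10 = t['count'] * 10:
  course  count  count_x10
1   Phys      2         20
2   Chem      2         20
add column count_x10_x4 = t['count_x10'] * 4:
  course  count  count_x10  count_x10_x4
1   Phys      2         20            80
2   Chem      2         20            80
The min of column 'count_x10_x4' is 80.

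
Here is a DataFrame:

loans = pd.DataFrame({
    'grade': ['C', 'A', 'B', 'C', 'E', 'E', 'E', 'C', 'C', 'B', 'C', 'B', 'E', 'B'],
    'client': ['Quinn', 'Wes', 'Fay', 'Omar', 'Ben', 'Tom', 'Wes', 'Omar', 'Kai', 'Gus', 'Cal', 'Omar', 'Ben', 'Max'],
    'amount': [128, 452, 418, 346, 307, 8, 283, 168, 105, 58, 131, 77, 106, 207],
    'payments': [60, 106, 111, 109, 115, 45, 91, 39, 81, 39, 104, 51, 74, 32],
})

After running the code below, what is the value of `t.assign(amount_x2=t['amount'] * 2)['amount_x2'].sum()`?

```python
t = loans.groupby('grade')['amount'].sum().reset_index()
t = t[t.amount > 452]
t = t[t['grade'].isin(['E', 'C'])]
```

3164

group by grade, sum of amount:
grade
A    452
B    760
C    878
E    704
Name: amount, dtype: int64
reset_index():
  grade  amount
0     A     452
1     B     760
2     C     878
3     E     704
filter rows where amount > 452:
  grade  amount
1     B     760
2     C     878
3     E     704
filter rows where grade in ['E', 'C']:
  grade  amount
2     C     878
3     E     704
add column amount_x2 = t['amount'] * 2:
  grade  amount  amount_x2
2     C     878       1756
3     E     704       1408
The sum of column 'amount_x2' is 3164.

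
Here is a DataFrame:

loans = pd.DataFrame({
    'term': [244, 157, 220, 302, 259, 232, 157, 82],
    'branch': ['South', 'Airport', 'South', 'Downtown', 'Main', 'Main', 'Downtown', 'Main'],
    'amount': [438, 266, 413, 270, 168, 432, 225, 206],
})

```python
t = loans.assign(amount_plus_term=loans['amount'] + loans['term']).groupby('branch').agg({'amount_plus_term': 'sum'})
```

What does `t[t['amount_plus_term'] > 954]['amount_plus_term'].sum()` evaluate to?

add column amount_plus_term = loans['amount'] + loans['term']:
   term    branch  amount  amount_plus_term
0   244     South     438               682
1   157   Airport     266               423
2   220     South     413               633
3   302  Downtown     270               572
4   259      Main     168               427
5   232      Main     432               664
6   157  Downtown     225               382
7    82      Main     206               288
group by branch, sum of amount_plus_term:
          amount_plus_term
branch                    
Airport                423
Downtown               954
Main                  1379
South                 1315
filter rows where amount_plus_term > 954:
        amount_plus_term
branch                  
Main                1379
South               1315
The sum of column 'amount_plus_term' is 2694.

2694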